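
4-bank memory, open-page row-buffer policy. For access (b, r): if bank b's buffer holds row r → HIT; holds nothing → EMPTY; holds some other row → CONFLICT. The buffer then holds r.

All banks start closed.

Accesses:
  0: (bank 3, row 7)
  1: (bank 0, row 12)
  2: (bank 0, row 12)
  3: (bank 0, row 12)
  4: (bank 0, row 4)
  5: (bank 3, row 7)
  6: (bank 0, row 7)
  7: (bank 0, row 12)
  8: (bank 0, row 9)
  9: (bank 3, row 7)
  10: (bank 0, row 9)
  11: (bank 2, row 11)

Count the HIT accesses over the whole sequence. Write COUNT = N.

COUNT = 5

0: bank 3 row 7 — prev None → EMPTY
1: bank 0 row 12 — prev None → EMPTY
2: bank 0 row 12 — prev 12 → HIT
3: bank 0 row 12 — prev 12 → HIT
4: bank 0 row 4 — prev 12 → CONFLICT
5: bank 3 row 7 — prev 7 → HIT
6: bank 0 row 7 — prev 4 → CONFLICT
7: bank 0 row 12 — prev 7 → CONFLICT
8: bank 0 row 9 — prev 12 → CONFLICT
9: bank 3 row 7 — prev 7 → HIT
10: bank 0 row 9 — prev 9 → HIT
11: bank 2 row 11 — prev None → EMPTY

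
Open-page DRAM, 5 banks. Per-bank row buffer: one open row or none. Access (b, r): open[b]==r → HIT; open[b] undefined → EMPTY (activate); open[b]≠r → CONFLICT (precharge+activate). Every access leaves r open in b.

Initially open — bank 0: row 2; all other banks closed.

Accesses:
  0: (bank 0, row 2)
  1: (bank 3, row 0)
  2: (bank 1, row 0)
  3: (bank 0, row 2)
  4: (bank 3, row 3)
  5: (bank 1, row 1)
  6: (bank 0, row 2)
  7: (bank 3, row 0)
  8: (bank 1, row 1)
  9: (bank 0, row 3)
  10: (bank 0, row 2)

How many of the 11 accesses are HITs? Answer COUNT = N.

COUNT = 4

  [0] b0 r2: had r2 ⇒ H
  [1] b3 r0: no row ⇒ E
  [2] b1 r0: no row ⇒ E
  [3] b0 r2: had r2 ⇒ H
  [4] b3 r3: had r0 ⇒ C
  [5] b1 r1: had r0 ⇒ C
  [6] b0 r2: had r2 ⇒ H
  [7] b3 r0: had r3 ⇒ C
  [8] b1 r1: had r1 ⇒ H
  [9] b0 r3: had r2 ⇒ C
  [10] b0 r2: had r3 ⇒ C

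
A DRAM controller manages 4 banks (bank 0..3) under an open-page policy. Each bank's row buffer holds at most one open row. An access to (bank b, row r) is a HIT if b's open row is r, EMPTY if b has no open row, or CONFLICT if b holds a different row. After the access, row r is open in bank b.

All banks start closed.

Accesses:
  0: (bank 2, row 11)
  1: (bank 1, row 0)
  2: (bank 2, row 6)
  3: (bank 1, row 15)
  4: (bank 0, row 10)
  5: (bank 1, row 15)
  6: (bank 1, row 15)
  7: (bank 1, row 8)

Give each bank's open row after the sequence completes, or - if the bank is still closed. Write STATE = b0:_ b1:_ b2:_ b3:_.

0: bank 2 row 11 — prev None → EMPTY
1: bank 1 row 0 — prev None → EMPTY
2: bank 2 row 6 — prev 11 → CONFLICT
3: bank 1 row 15 — prev 0 → CONFLICT
4: bank 0 row 10 — prev None → EMPTY
5: bank 1 row 15 — prev 15 → HIT
6: bank 1 row 15 — prev 15 → HIT
7: bank 1 row 8 — prev 15 → CONFLICT

STATE = b0:10 b1:8 b2:6 b3:-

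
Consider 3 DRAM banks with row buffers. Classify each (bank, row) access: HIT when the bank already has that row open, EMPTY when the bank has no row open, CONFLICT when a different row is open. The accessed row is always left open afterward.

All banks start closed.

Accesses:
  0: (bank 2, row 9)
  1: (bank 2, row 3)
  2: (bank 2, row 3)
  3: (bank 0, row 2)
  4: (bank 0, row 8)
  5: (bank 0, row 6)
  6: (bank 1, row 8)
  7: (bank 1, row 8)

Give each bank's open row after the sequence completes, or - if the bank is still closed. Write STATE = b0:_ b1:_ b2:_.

step 0: bank2 None->9 [EMPTY]
step 1: bank2 9->3 [CONFLICT]
step 2: bank2 3->3 [HIT]
step 3: bank0 None->2 [EMPTY]
step 4: bank0 2->8 [CONFLICT]
step 5: bank0 8->6 [CONFLICT]
step 6: bank1 None->8 [EMPTY]
step 7: bank1 8->8 [HIT]

STATE = b0:6 b1:8 b2:3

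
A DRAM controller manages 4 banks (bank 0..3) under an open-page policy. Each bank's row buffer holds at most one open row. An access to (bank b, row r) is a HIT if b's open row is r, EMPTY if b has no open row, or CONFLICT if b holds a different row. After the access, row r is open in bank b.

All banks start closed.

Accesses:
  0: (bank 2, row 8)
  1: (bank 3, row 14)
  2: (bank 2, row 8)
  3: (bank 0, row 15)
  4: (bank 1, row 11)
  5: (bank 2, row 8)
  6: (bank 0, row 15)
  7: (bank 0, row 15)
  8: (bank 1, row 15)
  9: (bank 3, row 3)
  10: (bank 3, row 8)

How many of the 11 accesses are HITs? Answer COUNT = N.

0: bank 2 row 8 — prev None → EMPTY
1: bank 3 row 14 — prev None → EMPTY
2: bank 2 row 8 — prev 8 → HIT
3: bank 0 row 15 — prev None → EMPTY
4: bank 1 row 11 — prev None → EMPTY
5: bank 2 row 8 — prev 8 → HIT
6: bank 0 row 15 — prev 15 → HIT
7: bank 0 row 15 — prev 15 → HIT
8: bank 1 row 15 — prev 11 → CONFLICT
9: bank 3 row 3 — prev 14 → CONFLICT
10: bank 3 row 8 — prev 3 → CONFLICT

COUNT = 4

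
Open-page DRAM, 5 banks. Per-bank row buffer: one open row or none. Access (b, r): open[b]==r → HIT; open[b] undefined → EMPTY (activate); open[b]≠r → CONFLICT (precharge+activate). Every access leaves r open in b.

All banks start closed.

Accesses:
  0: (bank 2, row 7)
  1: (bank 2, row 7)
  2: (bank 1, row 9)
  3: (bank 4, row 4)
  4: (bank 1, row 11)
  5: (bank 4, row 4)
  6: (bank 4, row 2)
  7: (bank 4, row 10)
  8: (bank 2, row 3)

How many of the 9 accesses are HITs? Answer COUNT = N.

#0 (2,7) E
#1 (2,7) H  (was 7)
#2 (1,9) E
#3 (4,4) E
#4 (1,11) C  (was 9)
#5 (4,4) H  (was 4)
#6 (4,2) C  (was 4)
#7 (4,10) C  (was 2)
#8 (2,3) C  (was 7)

COUNT = 2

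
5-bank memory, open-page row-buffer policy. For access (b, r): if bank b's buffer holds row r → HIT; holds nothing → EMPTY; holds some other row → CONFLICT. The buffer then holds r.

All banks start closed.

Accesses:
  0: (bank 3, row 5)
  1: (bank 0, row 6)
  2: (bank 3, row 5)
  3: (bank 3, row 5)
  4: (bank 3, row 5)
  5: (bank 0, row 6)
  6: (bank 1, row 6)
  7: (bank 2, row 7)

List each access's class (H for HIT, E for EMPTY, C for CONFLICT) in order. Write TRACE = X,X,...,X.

step 0: bank3 None->5 [EMPTY]
step 1: bank0 None->6 [EMPTY]
step 2: bank3 5->5 [HIT]
step 3: bank3 5->5 [HIT]
step 4: bank3 5->5 [HIT]
step 5: bank0 6->6 [HIT]
step 6: bank1 None->6 [EMPTY]
step 7: bank2 None->7 [EMPTY]

TRACE = E,E,H,H,H,H,E,E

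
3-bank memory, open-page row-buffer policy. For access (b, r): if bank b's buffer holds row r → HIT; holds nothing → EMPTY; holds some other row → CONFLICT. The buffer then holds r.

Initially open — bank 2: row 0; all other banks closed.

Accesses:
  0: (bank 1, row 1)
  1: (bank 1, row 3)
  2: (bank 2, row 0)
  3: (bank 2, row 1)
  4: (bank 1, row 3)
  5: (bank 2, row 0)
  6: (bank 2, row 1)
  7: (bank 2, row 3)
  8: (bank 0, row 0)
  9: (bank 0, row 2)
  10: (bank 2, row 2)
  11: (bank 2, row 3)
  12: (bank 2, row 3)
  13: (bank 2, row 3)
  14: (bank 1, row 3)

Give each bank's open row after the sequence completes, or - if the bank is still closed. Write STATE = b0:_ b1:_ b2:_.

  [0] b1 r1: no row ⇒ E
  [1] b1 r3: had r1 ⇒ C
  [2] b2 r0: had r0 ⇒ H
  [3] b2 r1: had r0 ⇒ C
  [4] b1 r3: had r3 ⇒ H
  [5] b2 r0: had r1 ⇒ C
  [6] b2 r1: had r0 ⇒ C
  [7] b2 r3: had r1 ⇒ C
  [8] b0 r0: no row ⇒ E
  [9] b0 r2: had r0 ⇒ C
  [10] b2 r2: had r3 ⇒ C
  [11] b2 r3: had r2 ⇒ C
  [12] b2 r3: had r3 ⇒ H
  [13] b2 r3: had r3 ⇒ H
  [14] b1 r3: had r3 ⇒ H

STATE = b0:2 b1:3 b2:3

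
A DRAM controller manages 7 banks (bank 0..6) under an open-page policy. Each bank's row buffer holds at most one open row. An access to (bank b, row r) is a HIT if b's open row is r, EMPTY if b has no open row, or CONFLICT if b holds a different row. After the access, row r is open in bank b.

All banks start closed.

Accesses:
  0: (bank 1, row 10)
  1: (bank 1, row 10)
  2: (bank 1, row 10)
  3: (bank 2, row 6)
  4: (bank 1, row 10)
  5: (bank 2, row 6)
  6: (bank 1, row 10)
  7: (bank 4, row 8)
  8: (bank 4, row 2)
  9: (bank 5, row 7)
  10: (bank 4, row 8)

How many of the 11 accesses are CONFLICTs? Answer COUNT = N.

COUNT = 2

#0 (1,10) E
#1 (1,10) H  (was 10)
#2 (1,10) H  (was 10)
#3 (2,6) E
#4 (1,10) H  (was 10)
#5 (2,6) H  (was 6)
#6 (1,10) H  (was 10)
#7 (4,8) E
#8 (4,2) C  (was 8)
#9 (5,7) E
#10 (4,8) C  (was 2)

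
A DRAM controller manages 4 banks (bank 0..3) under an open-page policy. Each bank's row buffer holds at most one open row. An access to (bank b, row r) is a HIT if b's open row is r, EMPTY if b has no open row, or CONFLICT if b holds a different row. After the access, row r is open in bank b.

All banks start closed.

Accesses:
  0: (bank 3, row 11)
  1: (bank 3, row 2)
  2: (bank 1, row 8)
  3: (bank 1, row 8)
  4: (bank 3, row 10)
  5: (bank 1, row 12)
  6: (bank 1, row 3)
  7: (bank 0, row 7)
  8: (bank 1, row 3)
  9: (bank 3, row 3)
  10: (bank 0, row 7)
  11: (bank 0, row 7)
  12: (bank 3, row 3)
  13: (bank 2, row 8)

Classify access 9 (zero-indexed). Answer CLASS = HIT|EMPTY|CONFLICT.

CLASS = CONFLICT

step 0: bank3 None->11 [EMPTY]
step 1: bank3 11->2 [CONFLICT]
step 2: bank1 None->8 [EMPTY]
step 3: bank1 8->8 [HIT]
step 4: bank3 2->10 [CONFLICT]
step 5: bank1 8->12 [CONFLICT]
step 6: bank1 12->3 [CONFLICT]
step 7: bank0 None->7 [EMPTY]
step 8: bank1 3->3 [HIT]
step 9: bank3 10->3 [CONFLICT]
step 10: bank0 7->7 [HIT]
step 11: bank0 7->7 [HIT]
step 12: bank3 3->3 [HIT]
step 13: bank2 None->8 [EMPTY]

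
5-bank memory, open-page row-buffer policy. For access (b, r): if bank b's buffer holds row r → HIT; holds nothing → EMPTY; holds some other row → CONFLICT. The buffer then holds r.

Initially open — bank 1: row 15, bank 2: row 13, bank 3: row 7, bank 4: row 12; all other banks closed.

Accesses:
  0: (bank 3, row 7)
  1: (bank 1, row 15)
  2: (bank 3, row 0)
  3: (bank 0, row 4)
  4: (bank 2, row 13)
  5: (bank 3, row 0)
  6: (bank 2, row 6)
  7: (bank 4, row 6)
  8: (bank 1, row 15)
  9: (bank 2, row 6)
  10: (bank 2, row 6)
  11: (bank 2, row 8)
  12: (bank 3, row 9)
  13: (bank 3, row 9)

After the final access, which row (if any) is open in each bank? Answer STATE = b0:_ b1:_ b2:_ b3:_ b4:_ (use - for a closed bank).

STATE = b0:4 b1:15 b2:8 b3:9 b4:6

step 0: bank3 7->7 [HIT]
step 1: bank1 15->15 [HIT]
step 2: bank3 7->0 [CONFLICT]
step 3: bank0 None->4 [EMPTY]
step 4: bank2 13->13 [HIT]
step 5: bank3 0->0 [HIT]
step 6: bank2 13->6 [CONFLICT]
step 7: bank4 12->6 [CONFLICT]
step 8: bank1 15->15 [HIT]
step 9: bank2 6->6 [HIT]
step 10: bank2 6->6 [HIT]
step 11: bank2 6->8 [CONFLICT]
step 12: bank3 0->9 [CONFLICT]
step 13: bank3 9->9 [HIT]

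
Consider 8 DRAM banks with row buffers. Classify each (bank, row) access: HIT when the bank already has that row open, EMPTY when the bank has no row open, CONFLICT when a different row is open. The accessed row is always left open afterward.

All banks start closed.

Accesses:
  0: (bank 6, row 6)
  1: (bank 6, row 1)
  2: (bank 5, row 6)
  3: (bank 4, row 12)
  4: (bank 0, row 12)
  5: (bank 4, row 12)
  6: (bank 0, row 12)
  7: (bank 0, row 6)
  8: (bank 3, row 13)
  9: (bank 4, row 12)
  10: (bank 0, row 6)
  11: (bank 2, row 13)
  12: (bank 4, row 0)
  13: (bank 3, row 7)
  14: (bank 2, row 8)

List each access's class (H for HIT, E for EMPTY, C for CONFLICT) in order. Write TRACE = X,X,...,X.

TRACE = E,C,E,E,E,H,H,C,E,H,H,E,C,C,C

#0 (6,6) E
#1 (6,1) C  (was 6)
#2 (5,6) E
#3 (4,12) E
#4 (0,12) E
#5 (4,12) H  (was 12)
#6 (0,12) H  (was 12)
#7 (0,6) C  (was 12)
#8 (3,13) E
#9 (4,12) H  (was 12)
#10 (0,6) H  (was 6)
#11 (2,13) E
#12 (4,0) C  (was 12)
#13 (3,7) C  (was 13)
#14 (2,8) C  (was 13)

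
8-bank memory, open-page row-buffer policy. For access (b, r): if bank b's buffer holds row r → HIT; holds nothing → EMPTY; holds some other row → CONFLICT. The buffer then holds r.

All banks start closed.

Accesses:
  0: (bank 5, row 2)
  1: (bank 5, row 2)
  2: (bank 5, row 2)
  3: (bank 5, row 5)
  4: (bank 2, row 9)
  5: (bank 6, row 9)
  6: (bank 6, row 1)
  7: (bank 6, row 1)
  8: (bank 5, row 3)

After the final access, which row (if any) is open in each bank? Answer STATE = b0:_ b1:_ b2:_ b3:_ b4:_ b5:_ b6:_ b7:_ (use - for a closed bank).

STATE = b0:- b1:- b2:9 b3:- b4:- b5:3 b6:1 b7:-

0: bank 5 row 2 — prev None → EMPTY
1: bank 5 row 2 — prev 2 → HIT
2: bank 5 row 2 — prev 2 → HIT
3: bank 5 row 5 — prev 2 → CONFLICT
4: bank 2 row 9 — prev None → EMPTY
5: bank 6 row 9 — prev None → EMPTY
6: bank 6 row 1 — prev 9 → CONFLICT
7: bank 6 row 1 — prev 1 → HIT
8: bank 5 row 3 — prev 5 → CONFLICT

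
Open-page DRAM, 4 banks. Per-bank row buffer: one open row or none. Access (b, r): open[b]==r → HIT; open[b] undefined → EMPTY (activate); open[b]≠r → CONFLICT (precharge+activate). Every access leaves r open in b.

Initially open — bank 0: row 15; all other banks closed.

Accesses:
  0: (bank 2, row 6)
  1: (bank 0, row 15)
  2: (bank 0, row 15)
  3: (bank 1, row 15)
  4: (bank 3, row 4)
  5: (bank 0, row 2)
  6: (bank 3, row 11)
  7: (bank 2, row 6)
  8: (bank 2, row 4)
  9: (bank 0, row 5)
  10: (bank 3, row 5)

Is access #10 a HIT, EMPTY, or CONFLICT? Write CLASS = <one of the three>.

#0 (2,6) E
#1 (0,15) H  (was 15)
#2 (0,15) H  (was 15)
#3 (1,15) E
#4 (3,4) E
#5 (0,2) C  (was 15)
#6 (3,11) C  (was 4)
#7 (2,6) H  (was 6)
#8 (2,4) C  (was 6)
#9 (0,5) C  (was 2)
#10 (3,5) C  (was 11)

CLASS = CONFLICT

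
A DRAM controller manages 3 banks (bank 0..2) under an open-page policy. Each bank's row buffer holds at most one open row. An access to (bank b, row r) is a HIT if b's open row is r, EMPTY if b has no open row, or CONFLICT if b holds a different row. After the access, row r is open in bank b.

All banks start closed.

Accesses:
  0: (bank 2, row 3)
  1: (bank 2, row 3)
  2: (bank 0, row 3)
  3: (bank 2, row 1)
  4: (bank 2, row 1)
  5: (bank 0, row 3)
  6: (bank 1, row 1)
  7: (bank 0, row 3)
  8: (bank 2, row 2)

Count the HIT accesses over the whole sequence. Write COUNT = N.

  [0] b2 r3: no row ⇒ E
  [1] b2 r3: had r3 ⇒ H
  [2] b0 r3: no row ⇒ E
  [3] b2 r1: had r3 ⇒ C
  [4] b2 r1: had r1 ⇒ H
  [5] b0 r3: had r3 ⇒ H
  [6] b1 r1: no row ⇒ E
  [7] b0 r3: had r3 ⇒ H
  [8] b2 r2: had r1 ⇒ C

COUNT = 4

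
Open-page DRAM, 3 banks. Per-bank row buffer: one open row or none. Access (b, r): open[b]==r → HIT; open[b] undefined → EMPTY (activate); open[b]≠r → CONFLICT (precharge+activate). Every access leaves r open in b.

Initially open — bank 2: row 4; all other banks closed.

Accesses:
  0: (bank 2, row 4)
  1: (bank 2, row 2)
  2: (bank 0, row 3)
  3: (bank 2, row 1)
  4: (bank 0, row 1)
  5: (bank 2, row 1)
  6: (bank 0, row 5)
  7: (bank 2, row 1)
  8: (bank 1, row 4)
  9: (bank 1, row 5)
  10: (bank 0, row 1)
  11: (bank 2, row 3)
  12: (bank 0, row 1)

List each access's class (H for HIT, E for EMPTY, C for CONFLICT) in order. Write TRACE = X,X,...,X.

TRACE = H,C,E,C,C,H,C,H,E,C,C,C,H

#0 (2,4) H  (was 4)
#1 (2,2) C  (was 4)
#2 (0,3) E
#3 (2,1) C  (was 2)
#4 (0,1) C  (was 3)
#5 (2,1) H  (was 1)
#6 (0,5) C  (was 1)
#7 (2,1) H  (was 1)
#8 (1,4) E
#9 (1,5) C  (was 4)
#10 (0,1) C  (was 5)
#11 (2,3) C  (was 1)
#12 (0,1) H  (was 1)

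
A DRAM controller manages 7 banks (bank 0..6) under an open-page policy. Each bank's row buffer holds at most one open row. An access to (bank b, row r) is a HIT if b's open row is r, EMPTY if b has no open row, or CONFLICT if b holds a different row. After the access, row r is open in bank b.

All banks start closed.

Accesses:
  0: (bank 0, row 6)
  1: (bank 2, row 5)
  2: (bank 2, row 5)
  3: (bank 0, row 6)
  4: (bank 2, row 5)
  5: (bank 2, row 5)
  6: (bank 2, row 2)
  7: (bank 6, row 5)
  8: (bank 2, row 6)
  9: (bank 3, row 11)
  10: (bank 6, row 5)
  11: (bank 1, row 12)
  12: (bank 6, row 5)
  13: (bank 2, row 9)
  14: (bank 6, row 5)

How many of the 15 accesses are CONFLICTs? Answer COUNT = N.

COUNT = 3

0: bank 0 row 6 — prev None → EMPTY
1: bank 2 row 5 — prev None → EMPTY
2: bank 2 row 5 — prev 5 → HIT
3: bank 0 row 6 — prev 6 → HIT
4: bank 2 row 5 — prev 5 → HIT
5: bank 2 row 5 — prev 5 → HIT
6: bank 2 row 2 — prev 5 → CONFLICT
7: bank 6 row 5 — prev None → EMPTY
8: bank 2 row 6 — prev 2 → CONFLICT
9: bank 3 row 11 — prev None → EMPTY
10: bank 6 row 5 — prev 5 → HIT
11: bank 1 row 12 — prev None → EMPTY
12: bank 6 row 5 — prev 5 → HIT
13: bank 2 row 9 — prev 6 → CONFLICT
14: bank 6 row 5 — prev 5 → HIT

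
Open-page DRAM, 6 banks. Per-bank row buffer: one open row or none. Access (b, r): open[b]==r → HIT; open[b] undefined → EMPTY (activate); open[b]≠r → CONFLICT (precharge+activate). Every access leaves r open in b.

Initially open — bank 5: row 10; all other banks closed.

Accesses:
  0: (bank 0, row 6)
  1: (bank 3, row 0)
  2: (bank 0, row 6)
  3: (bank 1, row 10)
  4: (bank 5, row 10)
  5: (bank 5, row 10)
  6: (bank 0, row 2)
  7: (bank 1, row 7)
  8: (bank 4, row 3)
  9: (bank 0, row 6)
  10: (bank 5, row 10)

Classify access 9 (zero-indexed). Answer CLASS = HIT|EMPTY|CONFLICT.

#0 (0,6) E
#1 (3,0) E
#2 (0,6) H  (was 6)
#3 (1,10) E
#4 (5,10) H  (was 10)
#5 (5,10) H  (was 10)
#6 (0,2) C  (was 6)
#7 (1,7) C  (was 10)
#8 (4,3) E
#9 (0,6) C  (was 2)
#10 (5,10) H  (was 10)

CLASS = CONFLICT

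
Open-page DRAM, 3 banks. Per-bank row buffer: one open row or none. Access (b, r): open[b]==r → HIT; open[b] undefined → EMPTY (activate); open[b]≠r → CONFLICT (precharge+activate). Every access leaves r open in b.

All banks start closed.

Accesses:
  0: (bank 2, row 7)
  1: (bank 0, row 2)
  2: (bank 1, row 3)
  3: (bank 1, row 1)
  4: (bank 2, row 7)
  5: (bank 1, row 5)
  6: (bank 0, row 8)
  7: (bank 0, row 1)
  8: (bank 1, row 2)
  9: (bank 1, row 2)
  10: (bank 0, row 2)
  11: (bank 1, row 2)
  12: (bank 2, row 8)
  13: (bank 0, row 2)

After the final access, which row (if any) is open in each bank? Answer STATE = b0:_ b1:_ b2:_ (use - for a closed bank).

STATE = b0:2 b1:2 b2:8

step 0: bank2 None->7 [EMPTY]
step 1: bank0 None->2 [EMPTY]
step 2: bank1 None->3 [EMPTY]
step 3: bank1 3->1 [CONFLICT]
step 4: bank2 7->7 [HIT]
step 5: bank1 1->5 [CONFLICT]
step 6: bank0 2->8 [CONFLICT]
step 7: bank0 8->1 [CONFLICT]
step 8: bank1 5->2 [CONFLICT]
step 9: bank1 2->2 [HIT]
step 10: bank0 1->2 [CONFLICT]
step 11: bank1 2->2 [HIT]
step 12: bank2 7->8 [CONFLICT]
step 13: bank0 2->2 [HIT]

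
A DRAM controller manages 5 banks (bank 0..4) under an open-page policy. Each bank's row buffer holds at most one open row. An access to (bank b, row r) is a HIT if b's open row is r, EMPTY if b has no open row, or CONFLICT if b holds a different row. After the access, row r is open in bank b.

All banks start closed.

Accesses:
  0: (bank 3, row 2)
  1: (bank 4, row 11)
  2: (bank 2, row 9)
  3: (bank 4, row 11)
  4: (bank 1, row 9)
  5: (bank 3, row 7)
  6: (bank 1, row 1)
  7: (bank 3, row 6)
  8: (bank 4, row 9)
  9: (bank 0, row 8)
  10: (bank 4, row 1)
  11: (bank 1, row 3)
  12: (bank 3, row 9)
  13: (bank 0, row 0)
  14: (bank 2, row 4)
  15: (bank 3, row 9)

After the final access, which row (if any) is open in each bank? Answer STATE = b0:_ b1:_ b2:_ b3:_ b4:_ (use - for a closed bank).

STATE = b0:0 b1:3 b2:4 b3:9 b4:1

step 0: bank3 None->2 [EMPTY]
step 1: bank4 None->11 [EMPTY]
step 2: bank2 None->9 [EMPTY]
step 3: bank4 11->11 [HIT]
step 4: bank1 None->9 [EMPTY]
step 5: bank3 2->7 [CONFLICT]
step 6: bank1 9->1 [CONFLICT]
step 7: bank3 7->6 [CONFLICT]
step 8: bank4 11->9 [CONFLICT]
step 9: bank0 None->8 [EMPTY]
step 10: bank4 9->1 [CONFLICT]
step 11: bank1 1->3 [CONFLICT]
step 12: bank3 6->9 [CONFLICT]
step 13: bank0 8->0 [CONFLICT]
step 14: bank2 9->4 [CONFLICT]
step 15: bank3 9->9 [HIT]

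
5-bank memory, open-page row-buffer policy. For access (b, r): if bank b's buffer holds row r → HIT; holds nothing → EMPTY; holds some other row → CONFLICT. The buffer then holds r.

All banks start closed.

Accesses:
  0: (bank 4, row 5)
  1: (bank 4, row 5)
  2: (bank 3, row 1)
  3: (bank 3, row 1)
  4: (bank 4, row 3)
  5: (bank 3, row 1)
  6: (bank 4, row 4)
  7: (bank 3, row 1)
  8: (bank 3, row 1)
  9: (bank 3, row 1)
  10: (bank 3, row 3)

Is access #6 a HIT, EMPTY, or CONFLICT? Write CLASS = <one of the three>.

CLASS = CONFLICT

  [0] b4 r5: no row ⇒ E
  [1] b4 r5: had r5 ⇒ H
  [2] b3 r1: no row ⇒ E
  [3] b3 r1: had r1 ⇒ H
  [4] b4 r3: had r5 ⇒ C
  [5] b3 r1: had r1 ⇒ H
  [6] b4 r4: had r3 ⇒ C
  [7] b3 r1: had r1 ⇒ H
  [8] b3 r1: had r1 ⇒ H
  [9] b3 r1: had r1 ⇒ H
  [10] b3 r3: had r1 ⇒ C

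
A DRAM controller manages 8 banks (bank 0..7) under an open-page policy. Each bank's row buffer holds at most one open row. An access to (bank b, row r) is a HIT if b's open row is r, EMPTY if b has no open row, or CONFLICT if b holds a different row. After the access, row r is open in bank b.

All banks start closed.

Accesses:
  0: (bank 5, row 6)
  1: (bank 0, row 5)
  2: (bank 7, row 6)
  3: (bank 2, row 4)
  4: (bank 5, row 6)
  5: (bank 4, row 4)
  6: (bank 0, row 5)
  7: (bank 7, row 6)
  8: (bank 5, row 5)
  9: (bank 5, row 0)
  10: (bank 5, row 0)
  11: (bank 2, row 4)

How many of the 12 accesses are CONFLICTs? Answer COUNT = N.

0: bank 5 row 6 — prev None → EMPTY
1: bank 0 row 5 — prev None → EMPTY
2: bank 7 row 6 — prev None → EMPTY
3: bank 2 row 4 — prev None → EMPTY
4: bank 5 row 6 — prev 6 → HIT
5: bank 4 row 4 — prev None → EMPTY
6: bank 0 row 5 — prev 5 → HIT
7: bank 7 row 6 — prev 6 → HIT
8: bank 5 row 5 — prev 6 → CONFLICT
9: bank 5 row 0 — prev 5 → CONFLICT
10: bank 5 row 0 — prev 0 → HIT
11: bank 2 row 4 — prev 4 → HIT

COUNT = 2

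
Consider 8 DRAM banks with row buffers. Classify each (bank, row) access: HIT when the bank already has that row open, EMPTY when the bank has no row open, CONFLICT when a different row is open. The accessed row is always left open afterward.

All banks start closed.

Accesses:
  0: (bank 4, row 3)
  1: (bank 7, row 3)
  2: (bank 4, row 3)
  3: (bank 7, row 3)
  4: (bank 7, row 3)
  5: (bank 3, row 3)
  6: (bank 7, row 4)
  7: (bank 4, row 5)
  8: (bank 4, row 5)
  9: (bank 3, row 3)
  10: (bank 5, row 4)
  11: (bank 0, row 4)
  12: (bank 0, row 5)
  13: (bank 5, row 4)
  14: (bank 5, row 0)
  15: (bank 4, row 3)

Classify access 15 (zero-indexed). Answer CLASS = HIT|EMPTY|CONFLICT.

CLASS = CONFLICT

step 0: bank4 None->3 [EMPTY]
step 1: bank7 None->3 [EMPTY]
step 2: bank4 3->3 [HIT]
step 3: bank7 3->3 [HIT]
step 4: bank7 3->3 [HIT]
step 5: bank3 None->3 [EMPTY]
step 6: bank7 3->4 [CONFLICT]
step 7: bank4 3->5 [CONFLICT]
step 8: bank4 5->5 [HIT]
step 9: bank3 3->3 [HIT]
step 10: bank5 None->4 [EMPTY]
step 11: bank0 None->4 [EMPTY]
step 12: bank0 4->5 [CONFLICT]
step 13: bank5 4->4 [HIT]
step 14: bank5 4->0 [CONFLICT]
step 15: bank4 5->3 [CONFLICT]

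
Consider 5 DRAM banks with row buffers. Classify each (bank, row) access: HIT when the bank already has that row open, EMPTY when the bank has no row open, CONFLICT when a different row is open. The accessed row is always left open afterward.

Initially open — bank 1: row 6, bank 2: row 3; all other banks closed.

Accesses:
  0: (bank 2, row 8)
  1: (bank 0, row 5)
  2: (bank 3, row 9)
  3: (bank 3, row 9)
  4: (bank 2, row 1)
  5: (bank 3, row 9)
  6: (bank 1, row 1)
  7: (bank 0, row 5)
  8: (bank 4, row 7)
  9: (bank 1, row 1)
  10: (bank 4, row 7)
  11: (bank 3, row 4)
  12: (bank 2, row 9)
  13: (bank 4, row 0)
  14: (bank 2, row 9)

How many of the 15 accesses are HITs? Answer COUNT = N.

0: bank 2 row 8 — prev 3 → CONFLICT
1: bank 0 row 5 — prev None → EMPTY
2: bank 3 row 9 — prev None → EMPTY
3: bank 3 row 9 — prev 9 → HIT
4: bank 2 row 1 — prev 8 → CONFLICT
5: bank 3 row 9 — prev 9 → HIT
6: bank 1 row 1 — prev 6 → CONFLICT
7: bank 0 row 5 — prev 5 → HIT
8: bank 4 row 7 — prev None → EMPTY
9: bank 1 row 1 — prev 1 → HIT
10: bank 4 row 7 — prev 7 → HIT
11: bank 3 row 4 — prev 9 → CONFLICT
12: bank 2 row 9 — prev 1 → CONFLICT
13: bank 4 row 0 — prev 7 → CONFLICT
14: bank 2 row 9 — prev 9 → HIT

COUNT = 6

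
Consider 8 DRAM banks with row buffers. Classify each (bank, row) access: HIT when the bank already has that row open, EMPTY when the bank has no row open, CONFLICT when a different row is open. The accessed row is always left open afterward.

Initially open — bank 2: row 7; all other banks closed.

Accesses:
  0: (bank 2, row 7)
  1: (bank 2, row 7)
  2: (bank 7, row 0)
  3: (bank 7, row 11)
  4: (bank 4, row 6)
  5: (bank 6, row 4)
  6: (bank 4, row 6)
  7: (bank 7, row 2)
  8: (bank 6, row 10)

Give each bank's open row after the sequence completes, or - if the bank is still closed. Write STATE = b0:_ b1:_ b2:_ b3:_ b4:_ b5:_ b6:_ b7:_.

step 0: bank2 7->7 [HIT]
step 1: bank2 7->7 [HIT]
step 2: bank7 None->0 [EMPTY]
step 3: bank7 0->11 [CONFLICT]
step 4: bank4 None->6 [EMPTY]
step 5: bank6 None->4 [EMPTY]
step 6: bank4 6->6 [HIT]
step 7: bank7 11->2 [CONFLICT]
step 8: bank6 4->10 [CONFLICT]

STATE = b0:- b1:- b2:7 b3:- b4:6 b5:- b6:10 b7:2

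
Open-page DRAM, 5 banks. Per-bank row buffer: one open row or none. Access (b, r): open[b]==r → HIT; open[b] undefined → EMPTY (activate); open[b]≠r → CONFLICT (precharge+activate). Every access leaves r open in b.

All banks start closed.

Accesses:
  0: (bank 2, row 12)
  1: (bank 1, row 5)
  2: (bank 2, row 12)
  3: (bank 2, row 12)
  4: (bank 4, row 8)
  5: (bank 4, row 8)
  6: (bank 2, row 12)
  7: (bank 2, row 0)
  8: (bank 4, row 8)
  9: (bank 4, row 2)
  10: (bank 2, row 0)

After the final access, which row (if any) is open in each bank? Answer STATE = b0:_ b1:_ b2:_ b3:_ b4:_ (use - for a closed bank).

0: bank 2 row 12 — prev None → EMPTY
1: bank 1 row 5 — prev None → EMPTY
2: bank 2 row 12 — prev 12 → HIT
3: bank 2 row 12 — prev 12 → HIT
4: bank 4 row 8 — prev None → EMPTY
5: bank 4 row 8 — prev 8 → HIT
6: bank 2 row 12 — prev 12 → HIT
7: bank 2 row 0 — prev 12 → CONFLICT
8: bank 4 row 8 — prev 8 → HIT
9: bank 4 row 2 — prev 8 → CONFLICT
10: bank 2 row 0 — prev 0 → HIT

STATE = b0:- b1:5 b2:0 b3:- b4:2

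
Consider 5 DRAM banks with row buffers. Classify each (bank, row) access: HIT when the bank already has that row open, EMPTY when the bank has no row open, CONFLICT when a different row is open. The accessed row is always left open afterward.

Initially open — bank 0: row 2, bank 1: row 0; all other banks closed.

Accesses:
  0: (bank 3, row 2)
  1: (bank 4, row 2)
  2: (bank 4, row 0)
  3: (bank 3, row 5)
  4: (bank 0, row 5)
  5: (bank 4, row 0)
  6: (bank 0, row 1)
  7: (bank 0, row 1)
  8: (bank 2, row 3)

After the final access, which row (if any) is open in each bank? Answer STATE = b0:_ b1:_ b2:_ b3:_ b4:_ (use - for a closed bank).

STATE = b0:1 b1:0 b2:3 b3:5 b4:0

#0 (3,2) E
#1 (4,2) E
#2 (4,0) C  (was 2)
#3 (3,5) C  (was 2)
#4 (0,5) C  (was 2)
#5 (4,0) H  (was 0)
#6 (0,1) C  (was 5)
#7 (0,1) H  (was 1)
#8 (2,3) E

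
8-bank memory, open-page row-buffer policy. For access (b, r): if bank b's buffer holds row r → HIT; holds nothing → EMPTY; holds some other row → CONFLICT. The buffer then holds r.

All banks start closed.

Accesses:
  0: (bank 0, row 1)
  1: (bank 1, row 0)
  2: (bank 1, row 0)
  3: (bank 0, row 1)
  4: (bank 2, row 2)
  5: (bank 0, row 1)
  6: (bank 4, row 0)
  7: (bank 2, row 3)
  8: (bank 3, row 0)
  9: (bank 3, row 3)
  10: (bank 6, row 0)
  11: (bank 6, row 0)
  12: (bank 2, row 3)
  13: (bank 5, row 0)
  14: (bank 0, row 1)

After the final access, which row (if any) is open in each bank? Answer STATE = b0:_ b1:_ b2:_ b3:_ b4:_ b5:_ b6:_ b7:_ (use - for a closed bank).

STATE = b0:1 b1:0 b2:3 b3:3 b4:0 b5:0 b6:0 b7:-

  [0] b0 r1: no row ⇒ E
  [1] b1 r0: no row ⇒ E
  [2] b1 r0: had r0 ⇒ H
  [3] b0 r1: had r1 ⇒ H
  [4] b2 r2: no row ⇒ E
  [5] b0 r1: had r1 ⇒ H
  [6] b4 r0: no row ⇒ E
  [7] b2 r3: had r2 ⇒ C
  [8] b3 r0: no row ⇒ E
  [9] b3 r3: had r0 ⇒ C
  [10] b6 r0: no row ⇒ E
  [11] b6 r0: had r0 ⇒ H
  [12] b2 r3: had r3 ⇒ H
  [13] b5 r0: no row ⇒ E
  [14] b0 r1: had r1 ⇒ H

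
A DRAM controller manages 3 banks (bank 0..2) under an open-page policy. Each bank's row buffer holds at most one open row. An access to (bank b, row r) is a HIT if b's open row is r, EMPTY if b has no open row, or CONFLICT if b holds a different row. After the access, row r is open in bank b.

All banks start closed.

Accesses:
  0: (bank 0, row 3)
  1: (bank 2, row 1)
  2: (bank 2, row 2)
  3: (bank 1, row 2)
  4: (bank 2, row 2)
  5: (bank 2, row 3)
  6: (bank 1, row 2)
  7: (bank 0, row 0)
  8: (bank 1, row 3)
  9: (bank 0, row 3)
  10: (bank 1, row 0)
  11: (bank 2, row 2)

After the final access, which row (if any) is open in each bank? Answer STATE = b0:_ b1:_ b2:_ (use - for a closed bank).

STATE = b0:3 b1:0 b2:2

#0 (0,3) E
#1 (2,1) E
#2 (2,2) C  (was 1)
#3 (1,2) E
#4 (2,2) H  (was 2)
#5 (2,3) C  (was 2)
#6 (1,2) H  (was 2)
#7 (0,0) C  (was 3)
#8 (1,3) C  (was 2)
#9 (0,3) C  (was 0)
#10 (1,0) C  (was 3)
#11 (2,2) C  (was 3)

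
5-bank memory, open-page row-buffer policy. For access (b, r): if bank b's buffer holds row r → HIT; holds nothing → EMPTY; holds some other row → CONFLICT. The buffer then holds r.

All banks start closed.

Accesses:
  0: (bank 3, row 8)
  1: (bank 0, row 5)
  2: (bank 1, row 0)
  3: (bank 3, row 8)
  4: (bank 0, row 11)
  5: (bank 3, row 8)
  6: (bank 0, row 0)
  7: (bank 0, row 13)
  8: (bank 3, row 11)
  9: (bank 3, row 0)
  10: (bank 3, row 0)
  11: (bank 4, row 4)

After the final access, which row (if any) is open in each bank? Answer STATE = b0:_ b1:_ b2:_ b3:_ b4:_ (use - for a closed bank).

  [0] b3 r8: no row ⇒ E
  [1] b0 r5: no row ⇒ E
  [2] b1 r0: no row ⇒ E
  [3] b3 r8: had r8 ⇒ H
  [4] b0 r11: had r5 ⇒ C
  [5] b3 r8: had r8 ⇒ H
  [6] b0 r0: had r11 ⇒ C
  [7] b0 r13: had r0 ⇒ C
  [8] b3 r11: had r8 ⇒ C
  [9] b3 r0: had r11 ⇒ C
  [10] b3 r0: had r0 ⇒ H
  [11] b4 r4: no row ⇒ E

STATE = b0:13 b1:0 b2:- b3:0 b4:4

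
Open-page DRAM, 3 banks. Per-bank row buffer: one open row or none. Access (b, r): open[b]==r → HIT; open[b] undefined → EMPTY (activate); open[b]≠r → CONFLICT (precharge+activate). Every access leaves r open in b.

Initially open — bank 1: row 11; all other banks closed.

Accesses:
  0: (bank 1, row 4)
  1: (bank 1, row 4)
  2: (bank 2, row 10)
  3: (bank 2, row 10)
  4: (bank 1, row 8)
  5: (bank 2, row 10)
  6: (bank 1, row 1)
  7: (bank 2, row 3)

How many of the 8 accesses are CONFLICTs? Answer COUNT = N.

0: bank 1 row 4 — prev 11 → CONFLICT
1: bank 1 row 4 — prev 4 → HIT
2: bank 2 row 10 — prev None → EMPTY
3: bank 2 row 10 — prev 10 → HIT
4: bank 1 row 8 — prev 4 → CONFLICT
5: bank 2 row 10 — prev 10 → HIT
6: bank 1 row 1 — prev 8 → CONFLICT
7: bank 2 row 3 — prev 10 → CONFLICT

COUNT = 4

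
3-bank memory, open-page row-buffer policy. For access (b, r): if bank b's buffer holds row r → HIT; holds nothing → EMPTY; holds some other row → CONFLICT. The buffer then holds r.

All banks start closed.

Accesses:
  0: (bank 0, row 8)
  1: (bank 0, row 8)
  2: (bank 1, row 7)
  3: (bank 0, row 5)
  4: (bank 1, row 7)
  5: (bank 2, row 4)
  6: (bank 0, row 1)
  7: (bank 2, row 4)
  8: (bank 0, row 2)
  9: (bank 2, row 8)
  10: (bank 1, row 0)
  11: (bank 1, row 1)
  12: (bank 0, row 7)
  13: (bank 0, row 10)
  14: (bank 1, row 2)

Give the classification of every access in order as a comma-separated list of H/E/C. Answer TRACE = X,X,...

TRACE = E,H,E,C,H,E,C,H,C,C,C,C,C,C,C

#0 (0,8) E
#1 (0,8) H  (was 8)
#2 (1,7) E
#3 (0,5) C  (was 8)
#4 (1,7) H  (was 7)
#5 (2,4) E
#6 (0,1) C  (was 5)
#7 (2,4) H  (was 4)
#8 (0,2) C  (was 1)
#9 (2,8) C  (was 4)
#10 (1,0) C  (was 7)
#11 (1,1) C  (was 0)
#12 (0,7) C  (was 2)
#13 (0,10) C  (was 7)
#14 (1,2) C  (was 1)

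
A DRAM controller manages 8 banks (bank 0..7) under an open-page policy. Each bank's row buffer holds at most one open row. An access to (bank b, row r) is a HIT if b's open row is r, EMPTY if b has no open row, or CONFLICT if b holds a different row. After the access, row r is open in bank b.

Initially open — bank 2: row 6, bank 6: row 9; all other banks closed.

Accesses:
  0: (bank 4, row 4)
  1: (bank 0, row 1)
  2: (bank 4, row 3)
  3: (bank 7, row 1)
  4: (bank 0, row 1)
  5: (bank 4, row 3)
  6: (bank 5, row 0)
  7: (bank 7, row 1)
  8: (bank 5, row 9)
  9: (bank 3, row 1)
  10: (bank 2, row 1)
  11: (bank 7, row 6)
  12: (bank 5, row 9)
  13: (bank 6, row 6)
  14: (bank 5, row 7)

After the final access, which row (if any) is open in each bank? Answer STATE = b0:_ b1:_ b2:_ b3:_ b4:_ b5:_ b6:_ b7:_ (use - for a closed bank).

step 0: bank4 None->4 [EMPTY]
step 1: bank0 None->1 [EMPTY]
step 2: bank4 4->3 [CONFLICT]
step 3: bank7 None->1 [EMPTY]
step 4: bank0 1->1 [HIT]
step 5: bank4 3->3 [HIT]
step 6: bank5 None->0 [EMPTY]
step 7: bank7 1->1 [HIT]
step 8: bank5 0->9 [CONFLICT]
step 9: bank3 None->1 [EMPTY]
step 10: bank2 6->1 [CONFLICT]
step 11: bank7 1->6 [CONFLICT]
step 12: bank5 9->9 [HIT]
step 13: bank6 9->6 [CONFLICT]
step 14: bank5 9->7 [CONFLICT]

STATE = b0:1 b1:- b2:1 b3:1 b4:3 b5:7 b6:6 b7:6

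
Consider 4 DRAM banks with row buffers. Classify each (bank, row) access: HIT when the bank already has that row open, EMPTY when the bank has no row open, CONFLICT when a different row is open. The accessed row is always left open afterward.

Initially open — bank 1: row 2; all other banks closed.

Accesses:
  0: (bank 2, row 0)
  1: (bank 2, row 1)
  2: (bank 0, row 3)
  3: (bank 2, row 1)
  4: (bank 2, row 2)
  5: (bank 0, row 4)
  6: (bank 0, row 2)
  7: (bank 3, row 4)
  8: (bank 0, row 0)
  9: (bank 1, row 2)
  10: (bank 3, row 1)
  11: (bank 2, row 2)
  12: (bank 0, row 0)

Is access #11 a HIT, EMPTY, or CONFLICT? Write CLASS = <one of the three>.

CLASS = HIT

#0 (2,0) E
#1 (2,1) C  (was 0)
#2 (0,3) E
#3 (2,1) H  (was 1)
#4 (2,2) C  (was 1)
#5 (0,4) C  (was 3)
#6 (0,2) C  (was 4)
#7 (3,4) E
#8 (0,0) C  (was 2)
#9 (1,2) H  (was 2)
#10 (3,1) C  (was 4)
#11 (2,2) H  (was 2)
#12 (0,0) H  (was 0)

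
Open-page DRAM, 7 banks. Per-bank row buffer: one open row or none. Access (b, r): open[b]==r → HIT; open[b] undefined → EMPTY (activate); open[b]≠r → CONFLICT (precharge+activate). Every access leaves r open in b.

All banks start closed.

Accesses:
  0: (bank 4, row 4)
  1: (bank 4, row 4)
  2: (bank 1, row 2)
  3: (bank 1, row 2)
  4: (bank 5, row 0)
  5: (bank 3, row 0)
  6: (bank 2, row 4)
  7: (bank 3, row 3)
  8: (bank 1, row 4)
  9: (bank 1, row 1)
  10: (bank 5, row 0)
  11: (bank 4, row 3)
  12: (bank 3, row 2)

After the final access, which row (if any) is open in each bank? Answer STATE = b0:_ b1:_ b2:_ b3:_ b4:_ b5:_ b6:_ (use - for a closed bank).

STATE = b0:- b1:1 b2:4 b3:2 b4:3 b5:0 b6:-

step 0: bank4 None->4 [EMPTY]
step 1: bank4 4->4 [HIT]
step 2: bank1 None->2 [EMPTY]
step 3: bank1 2->2 [HIT]
step 4: bank5 None->0 [EMPTY]
step 5: bank3 None->0 [EMPTY]
step 6: bank2 None->4 [EMPTY]
step 7: bank3 0->3 [CONFLICT]
step 8: bank1 2->4 [CONFLICT]
step 9: bank1 4->1 [CONFLICT]
step 10: bank5 0->0 [HIT]
step 11: bank4 4->3 [CONFLICT]
step 12: bank3 3->2 [CONFLICT]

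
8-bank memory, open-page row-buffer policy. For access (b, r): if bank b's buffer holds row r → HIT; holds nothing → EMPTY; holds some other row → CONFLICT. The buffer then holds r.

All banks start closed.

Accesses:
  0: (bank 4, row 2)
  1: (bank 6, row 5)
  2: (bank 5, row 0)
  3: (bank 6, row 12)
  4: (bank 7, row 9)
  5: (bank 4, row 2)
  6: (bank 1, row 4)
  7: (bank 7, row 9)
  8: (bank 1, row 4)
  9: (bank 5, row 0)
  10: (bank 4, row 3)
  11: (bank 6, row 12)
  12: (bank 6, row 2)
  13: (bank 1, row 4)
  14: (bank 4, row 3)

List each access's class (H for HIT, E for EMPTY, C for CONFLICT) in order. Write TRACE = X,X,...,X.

#0 (4,2) E
#1 (6,5) E
#2 (5,0) E
#3 (6,12) C  (was 5)
#4 (7,9) E
#5 (4,2) H  (was 2)
#6 (1,4) E
#7 (7,9) H  (was 9)
#8 (1,4) H  (was 4)
#9 (5,0) H  (was 0)
#10 (4,3) C  (was 2)
#11 (6,12) H  (was 12)
#12 (6,2) C  (was 12)
#13 (1,4) H  (was 4)
#14 (4,3) H  (was 3)

TRACE = E,E,E,C,E,H,E,H,H,H,C,H,C,H,H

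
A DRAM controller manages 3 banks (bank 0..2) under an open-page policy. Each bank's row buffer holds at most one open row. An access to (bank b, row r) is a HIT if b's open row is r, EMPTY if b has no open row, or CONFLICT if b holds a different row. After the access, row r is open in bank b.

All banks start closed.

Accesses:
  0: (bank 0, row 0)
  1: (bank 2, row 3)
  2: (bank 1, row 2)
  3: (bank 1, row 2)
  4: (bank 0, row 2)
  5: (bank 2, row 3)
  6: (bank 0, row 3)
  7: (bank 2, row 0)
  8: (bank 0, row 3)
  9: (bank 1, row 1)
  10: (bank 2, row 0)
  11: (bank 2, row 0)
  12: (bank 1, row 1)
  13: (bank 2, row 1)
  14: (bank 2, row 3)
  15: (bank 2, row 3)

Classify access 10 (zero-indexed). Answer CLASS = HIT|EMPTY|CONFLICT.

#0 (0,0) E
#1 (2,3) E
#2 (1,2) E
#3 (1,2) H  (was 2)
#4 (0,2) C  (was 0)
#5 (2,3) H  (was 3)
#6 (0,3) C  (was 2)
#7 (2,0) C  (was 3)
#8 (0,3) H  (was 3)
#9 (1,1) C  (was 2)
#10 (2,0) H  (was 0)
#11 (2,0) H  (was 0)
#12 (1,1) H  (was 1)
#13 (2,1) C  (was 0)
#14 (2,3) C  (was 1)
#15 (2,3) H  (was 3)

CLASS = HIT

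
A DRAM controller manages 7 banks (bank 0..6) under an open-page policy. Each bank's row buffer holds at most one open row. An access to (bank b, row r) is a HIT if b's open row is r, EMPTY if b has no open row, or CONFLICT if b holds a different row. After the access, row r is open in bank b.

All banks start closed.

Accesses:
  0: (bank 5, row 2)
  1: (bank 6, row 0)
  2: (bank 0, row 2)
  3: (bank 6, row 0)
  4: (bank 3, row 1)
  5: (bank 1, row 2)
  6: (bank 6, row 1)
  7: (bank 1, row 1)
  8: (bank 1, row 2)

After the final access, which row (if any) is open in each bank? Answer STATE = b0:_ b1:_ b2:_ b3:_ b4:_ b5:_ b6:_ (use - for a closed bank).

STATE = b0:2 b1:2 b2:- b3:1 b4:- b5:2 b6:1

  [0] b5 r2: no row ⇒ E
  [1] b6 r0: no row ⇒ E
  [2] b0 r2: no row ⇒ E
  [3] b6 r0: had r0 ⇒ H
  [4] b3 r1: no row ⇒ E
  [5] b1 r2: no row ⇒ E
  [6] b6 r1: had r0 ⇒ C
  [7] b1 r1: had r2 ⇒ C
  [8] b1 r2: had r1 ⇒ C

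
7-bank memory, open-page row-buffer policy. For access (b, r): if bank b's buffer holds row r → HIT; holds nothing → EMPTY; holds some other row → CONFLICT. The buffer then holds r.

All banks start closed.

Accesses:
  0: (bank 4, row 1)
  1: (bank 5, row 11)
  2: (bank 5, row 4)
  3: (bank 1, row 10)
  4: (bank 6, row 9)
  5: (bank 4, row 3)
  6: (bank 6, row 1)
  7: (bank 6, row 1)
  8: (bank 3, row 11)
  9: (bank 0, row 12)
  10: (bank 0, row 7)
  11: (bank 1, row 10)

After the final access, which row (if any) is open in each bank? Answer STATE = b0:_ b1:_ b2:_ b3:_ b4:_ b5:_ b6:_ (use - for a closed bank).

STATE = b0:7 b1:10 b2:- b3:11 b4:3 b5:4 b6:1

step 0: bank4 None->1 [EMPTY]
step 1: bank5 None->11 [EMPTY]
step 2: bank5 11->4 [CONFLICT]
step 3: bank1 None->10 [EMPTY]
step 4: bank6 None->9 [EMPTY]
step 5: bank4 1->3 [CONFLICT]
step 6: bank6 9->1 [CONFLICT]
step 7: bank6 1->1 [HIT]
step 8: bank3 None->11 [EMPTY]
step 9: bank0 None->12 [EMPTY]
step 10: bank0 12->7 [CONFLICT]
step 11: bank1 10->10 [HIT]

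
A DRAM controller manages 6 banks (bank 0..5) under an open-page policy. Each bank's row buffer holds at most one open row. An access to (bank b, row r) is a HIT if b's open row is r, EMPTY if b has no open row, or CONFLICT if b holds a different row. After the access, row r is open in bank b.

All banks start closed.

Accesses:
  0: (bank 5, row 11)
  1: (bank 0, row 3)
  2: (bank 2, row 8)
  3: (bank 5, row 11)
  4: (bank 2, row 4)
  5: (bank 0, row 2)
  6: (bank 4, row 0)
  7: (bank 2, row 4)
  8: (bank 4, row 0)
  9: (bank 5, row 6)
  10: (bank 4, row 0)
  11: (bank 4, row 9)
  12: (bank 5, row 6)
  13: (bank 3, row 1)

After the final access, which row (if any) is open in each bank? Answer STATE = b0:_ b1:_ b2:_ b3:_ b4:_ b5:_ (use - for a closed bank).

0: bank 5 row 11 — prev None → EMPTY
1: bank 0 row 3 — prev None → EMPTY
2: bank 2 row 8 — prev None → EMPTY
3: bank 5 row 11 — prev 11 → HIT
4: bank 2 row 4 — prev 8 → CONFLICT
5: bank 0 row 2 — prev 3 → CONFLICT
6: bank 4 row 0 — prev None → EMPTY
7: bank 2 row 4 — prev 4 → HIT
8: bank 4 row 0 — prev 0 → HIT
9: bank 5 row 6 — prev 11 → CONFLICT
10: bank 4 row 0 — prev 0 → HIT
11: bank 4 row 9 — prev 0 → CONFLICT
12: bank 5 row 6 — prev 6 → HIT
13: bank 3 row 1 — prev None → EMPTY

STATE = b0:2 b1:- b2:4 b3:1 b4:9 b5:6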